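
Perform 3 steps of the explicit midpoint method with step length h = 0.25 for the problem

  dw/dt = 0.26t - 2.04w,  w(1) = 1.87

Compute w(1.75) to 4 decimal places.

Midpoint: k1 = f(t_n, w_n); k2 = f(t_n + h/2, w_n + (h/2)·k1); w_{n+1} = w_n + h·k2.
t=1.000000, w=1.870000:
  k1 = f(1.000000, 1.870000) = -3.554800
  k2 = f(1.125000, 1.425650) = -2.615826
  w ← 1.870000 + 0.25·(-2.615826) = 1.216044
t=1.250000, w=1.216044:
  k1 = f(1.250000, 1.216044) = -2.155729
  k2 = f(1.375000, 0.946577) = -1.573518
  w ← 1.216044 + 0.25·(-1.573518) = 0.822664
t=1.500000, w=0.822664:
  k1 = f(1.500000, 0.822664) = -1.288235
  k2 = f(1.625000, 0.661635) = -0.927235
  w ← 0.822664 + 0.25·(-0.927235) = 0.590855
w(1.75) ≈ 0.5909

0.5909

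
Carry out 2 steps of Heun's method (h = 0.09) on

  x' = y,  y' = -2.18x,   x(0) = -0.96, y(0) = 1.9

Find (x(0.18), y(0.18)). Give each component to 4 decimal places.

Heun on (x,y): k1 = f(t_n, state_n); k2 = f(t_n + h, state_n + h·k1); state_{n+1} = state_n + (h/2)·(k1 + k2).
0.000000: (-0.960000, 1.900000)
  k1 = (1.900000, 2.092800)
  predictor → (-0.789000, 2.088352)
  k2 = (2.088352, 1.720020)
  → (-0.780524, 2.071577)
0.090000: (-0.780524, 2.071577)
  k1 = (2.071577, 1.701543)
  predictor → (-0.594082, 2.224716)
  k2 = (2.224716, 1.295099)
  → (-0.587191, 2.206426)
(x(0.18), y(0.18)) ≈ (-0.5872, 2.2064)

-0.5872, 2.2064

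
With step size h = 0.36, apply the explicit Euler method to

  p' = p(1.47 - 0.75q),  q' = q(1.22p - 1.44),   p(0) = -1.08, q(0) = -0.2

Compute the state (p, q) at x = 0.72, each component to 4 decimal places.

-2.6154, 0.0004

Euler on (p,q): p_{n+1} = p_n + h·p', q_{n+1} = q_n + h·q'.
0.000000: (-1.080000, -0.200000); f=(-1.749600, 0.551520) → (-1.709856, -0.001453)
0.360000: (-1.709856, -0.001453); f=(-2.515351, 0.005123) → (-2.615382, 0.000391)
(p(0.72), q(0.72)) ≈ (-2.6154, 0.0004)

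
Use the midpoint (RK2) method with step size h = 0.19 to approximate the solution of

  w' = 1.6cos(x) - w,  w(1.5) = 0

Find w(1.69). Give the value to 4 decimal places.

-0.0094

Midpoint: k1 = f(x_n, w_n); k2 = f(x_n + h/2, w_n + (h/2)·k1); w_{n+1} = w_n + h·k2.
x=1.500000, w=0.000000:
  k1 = f(1.500000, 0.000000) = 0.113180
  k2 = f(1.595000, 0.010752) = -0.049474
  w ← 0.000000 + 0.19·(-0.049474) = -0.009400
w(1.69) ≈ -0.0094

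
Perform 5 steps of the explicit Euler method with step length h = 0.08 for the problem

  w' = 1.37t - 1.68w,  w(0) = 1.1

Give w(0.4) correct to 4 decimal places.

0.6112

Euler: w_{n+1} = w_n + h·f(t_n, w_n).
t=0.000000, w=1.100000: f=-1.848000 → w ← 1.100000 + 0.08·(-1.848000) = 0.952160
t=0.080000, w=0.952160: f=-1.490029 → w ← 0.952160 + 0.08·(-1.490029) = 0.832958
t=0.160000, w=0.832958: f=-1.180169 → w ← 0.832958 + 0.08·(-1.180169) = 0.738544
t=0.240000, w=0.738544: f=-0.911954 → w ← 0.738544 + 0.08·(-0.911954) = 0.665588
t=0.320000, w=0.665588: f=-0.679788 → w ← 0.665588 + 0.08·(-0.679788) = 0.611205
w(0.4) ≈ 0.6112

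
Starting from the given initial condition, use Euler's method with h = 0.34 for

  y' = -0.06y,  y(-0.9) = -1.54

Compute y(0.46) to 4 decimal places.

Euler: y_{n+1} = y_n + h·f(t_n, y_n).
t=-0.900000, y=-1.540000: f=0.092400 → y ← -1.540000 + 0.34·0.092400 = -1.508584
t=-0.560000, y=-1.508584: f=0.090515 → y ← -1.508584 + 0.34·0.090515 = -1.477809
t=-0.220000, y=-1.477809: f=0.088669 → y ← -1.477809 + 0.34·0.088669 = -1.447662
t=0.120000, y=-1.447662: f=0.086860 → y ← -1.447662 + 0.34·0.086860 = -1.418129
y(0.46) ≈ -1.4181

-1.4181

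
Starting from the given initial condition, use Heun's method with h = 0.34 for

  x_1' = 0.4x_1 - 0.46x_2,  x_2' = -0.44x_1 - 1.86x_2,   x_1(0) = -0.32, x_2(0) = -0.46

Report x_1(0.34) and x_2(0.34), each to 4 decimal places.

Heun on (x_1,x_2): k1 = f(t_n, state_n); k2 = f(t_n + h, state_n + h·k1); state_{n+1} = state_n + (h/2)·(k1 + k2).
0.000000: (-0.320000, -0.460000)
  k1 = (0.083600, 0.996400)
  predictor → (-0.291576, -0.121224)
  k2 = (-0.060867, 0.353770)
  → (-0.316135, -0.230471)
(x_1(0.34), x_2(0.34)) ≈ (-0.3161, -0.2305)

-0.3161, -0.2305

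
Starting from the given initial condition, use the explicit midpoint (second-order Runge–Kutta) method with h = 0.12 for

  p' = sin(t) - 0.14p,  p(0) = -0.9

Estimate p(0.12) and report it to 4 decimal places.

-0.8778

Midpoint: k1 = f(t_n, p_n); k2 = f(t_n + h/2, p_n + (h/2)·k1); p_{n+1} = p_n + h·k2.
t=0.000000, p=-0.900000:
  k1 = f(0.000000, -0.900000) = 0.126000
  k2 = f(0.060000, -0.892440) = 0.184906
  p ← -0.900000 + 0.12·0.184906 = -0.877811
p(0.12) ≈ -0.8778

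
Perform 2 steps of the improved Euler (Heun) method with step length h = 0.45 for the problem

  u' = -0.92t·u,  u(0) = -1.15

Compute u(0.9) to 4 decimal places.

Heun: k1 = f(t_n, u_n); k2 = f(t_n + h, u_n + h·k1); u_{n+1} = u_n + (h/2)·(k1 + k2).
t=0.000000, u=-1.150000:
  k1 = f(0.000000, -1.150000) = 0.000000
  k2 = f(0.450000, -1.150000) = 0.476100
  u ← -1.150000 + (0.45/2)·(0.000000 + 0.476100) = -1.042877
t=0.450000, u=-1.042877:
  k1 = f(0.450000, -1.042877) = 0.431751
  k2 = f(0.900000, -0.848589) = 0.702632
  u ← -1.042877 + (0.45/2)·(0.431751 + 0.702632) = -0.787641
u(0.9) ≈ -0.7876

-0.7876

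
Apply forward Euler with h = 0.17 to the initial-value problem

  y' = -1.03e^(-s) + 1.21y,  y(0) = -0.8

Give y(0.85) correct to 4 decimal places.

-3.0640

Euler: y_{n+1} = y_n + h·f(s_n, y_n).
s=0.000000, y=-0.800000: f=-1.998000 → y ← -0.800000 + 0.17·(-1.998000) = -1.139660
s=0.170000, y=-1.139660: f=-2.247963 → y ← -1.139660 + 0.17·(-2.247963) = -1.521814
s=0.340000, y=-1.521814: f=-2.574518 → y ← -1.521814 + 0.17·(-2.574518) = -1.959482
s=0.510000, y=-1.959482: f=-2.989483 → y ← -1.959482 + 0.17·(-2.989483) = -2.467694
s=0.680000, y=-2.467694: f=-3.507725 → y ← -2.467694 + 0.17·(-3.507725) = -3.064007
y(0.85) ≈ -3.0640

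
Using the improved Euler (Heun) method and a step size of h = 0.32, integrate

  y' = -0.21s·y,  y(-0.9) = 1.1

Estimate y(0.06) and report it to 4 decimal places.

1.1970

Heun: k1 = f(s_n, y_n); k2 = f(s_n + h, y_n + h·k1); y_{n+1} = y_n + (h/2)·(k1 + k2).
s=-0.900000, y=1.100000:
  k1 = f(-0.900000, 1.100000) = 0.207900
  k2 = f(-0.580000, 1.166528) = 0.142083
  y ← 1.100000 + (0.32/2)·(0.207900 + 0.142083) = 1.155997
s=-0.580000, y=1.155997:
  k1 = f(-0.580000, 1.155997) = 0.140800
  k2 = f(-0.260000, 1.201053) = 0.065578
  y ← 1.155997 + (0.32/2)·(0.140800 + 0.065578) = 1.189018
s=-0.260000, y=1.189018:
  k1 = f(-0.260000, 1.189018) = 0.064920
  k2 = f(0.060000, 1.209792) = -0.015243
  y ← 1.189018 + (0.32/2)·(0.064920 + (-0.015243)) = 1.196966
y(0.06) ≈ 1.1970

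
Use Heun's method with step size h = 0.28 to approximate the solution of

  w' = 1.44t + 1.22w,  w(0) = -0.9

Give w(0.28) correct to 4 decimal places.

Heun: k1 = f(t_n, w_n); k2 = f(t_n + h, w_n + h·k1); w_{n+1} = w_n + (h/2)·(k1 + k2).
t=0.000000, w=-0.900000:
  k1 = f(0.000000, -0.900000) = -1.098000
  k2 = f(0.280000, -1.207440) = -1.069877
  w ← -0.900000 + (0.28/2)·(-1.098000 + (-1.069877)) = -1.203503
w(0.28) ≈ -1.2035

-1.2035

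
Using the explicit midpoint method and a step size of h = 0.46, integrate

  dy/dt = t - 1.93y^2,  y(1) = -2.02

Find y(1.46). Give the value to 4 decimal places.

-12.9683

Midpoint: k1 = f(t_n, y_n); k2 = f(t_n + h/2, y_n + (h/2)·k1); y_{n+1} = y_n + h·k2.
t=1.000000, y=-2.020000:
  k1 = f(1.000000, -2.020000) = -6.875172
  k2 = f(1.230000, -3.601290) = -23.800723
  y ← -2.020000 + 0.46·(-23.800723) = -12.968333
y(1.46) ≈ -12.9683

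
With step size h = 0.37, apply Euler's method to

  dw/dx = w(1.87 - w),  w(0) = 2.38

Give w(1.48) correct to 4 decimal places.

Euler: w_{n+1} = w_n + h·f(x_n, w_n).
x=0.000000, w=2.380000: f=-1.213800 → w ← 2.380000 + 0.37·(-1.213800) = 1.930894
x=0.370000, w=1.930894: f=-0.117580 → w ← 1.930894 + 0.37·(-0.117580) = 1.887389
x=0.740000, w=1.887389: f=-0.032821 → w ← 1.887389 + 0.37·(-0.032821) = 1.875246
x=1.110000, w=1.875246: f=-0.009837 → w ← 1.875246 + 0.37·(-0.009837) = 1.871606
w(1.48) ≈ 1.8716

1.8716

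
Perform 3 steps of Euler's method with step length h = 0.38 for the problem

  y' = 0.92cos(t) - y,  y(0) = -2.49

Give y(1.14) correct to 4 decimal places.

-0.0044

Euler: y_{n+1} = y_n + h·f(t_n, y_n).
t=0.000000, y=-2.490000: f=3.410000 → y ← -2.490000 + 0.38·3.410000 = -1.194200
t=0.380000, y=-1.194200: f=2.048571 → y ← -1.194200 + 0.38·2.048571 = -0.415743
t=0.760000, y=-0.415743: f=1.082592 → y ← -0.415743 + 0.38·1.082592 = -0.004358
y(1.14) ≈ -0.0044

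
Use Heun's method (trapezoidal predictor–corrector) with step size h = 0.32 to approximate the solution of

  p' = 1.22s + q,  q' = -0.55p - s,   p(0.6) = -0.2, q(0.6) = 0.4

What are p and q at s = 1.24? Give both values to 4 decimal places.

Heun on (p,q): k1 = f(s_n, state_n); k2 = f(s_n + h, state_n + h·k1); state_{n+1} = state_n + (h/2)·(k1 + k2).
0.600000: (-0.200000, 0.400000)
  k1 = (1.132000, -0.490000)
  predictor → (0.162240, 0.243200)
  k2 = (1.365600, -1.009232)
  → (0.199616, 0.160123)
0.920000: (0.199616, 0.160123)
  k1 = (1.282523, -1.029789)
  predictor → (0.610023, -0.169410)
  k2 = (1.343390, -1.575513)
  → (0.619762, -0.256725)
(p(1.24), q(1.24)) ≈ (0.6198, -0.2567)

0.6198, -0.2567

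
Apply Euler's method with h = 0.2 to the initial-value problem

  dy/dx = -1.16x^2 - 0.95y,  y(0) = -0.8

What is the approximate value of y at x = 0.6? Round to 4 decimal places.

Euler: y_{n+1} = y_n + h·f(x_n, y_n).
x=0.000000, y=-0.800000: f=0.760000 → y ← -0.800000 + 0.2·0.760000 = -0.648000
x=0.200000, y=-0.648000: f=0.569200 → y ← -0.648000 + 0.2·0.569200 = -0.534160
x=0.400000, y=-0.534160: f=0.321852 → y ← -0.534160 + 0.2·0.321852 = -0.469790
y(0.6) ≈ -0.4698

-0.4698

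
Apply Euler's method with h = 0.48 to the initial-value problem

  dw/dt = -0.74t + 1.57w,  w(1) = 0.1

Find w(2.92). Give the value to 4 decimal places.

-4.6739

Euler: w_{n+1} = w_n + h·f(t_n, w_n).
t=1.000000, w=0.100000: f=-0.583000 → w ← 0.100000 + 0.48·(-0.583000) = -0.179840
t=1.480000, w=-0.179840: f=-1.377549 → w ← -0.179840 + 0.48·(-1.377549) = -0.841063
t=1.960000, w=-0.841063: f=-2.770870 → w ← -0.841063 + 0.48·(-2.770870) = -2.171081
t=2.440000, w=-2.171081: f=-5.214197 → w ← -2.171081 + 0.48·(-5.214197) = -4.673895
w(2.92) ≈ -4.6739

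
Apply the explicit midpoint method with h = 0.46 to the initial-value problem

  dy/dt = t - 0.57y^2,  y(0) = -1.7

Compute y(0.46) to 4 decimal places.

-2.7274

Midpoint: k1 = f(t_n, y_n); k2 = f(t_n + h/2, y_n + (h/2)·k1); y_{n+1} = y_n + h·k2.
t=0.000000, y=-1.700000:
  k1 = f(0.000000, -1.700000) = -1.647300
  k2 = f(0.230000, -2.078879) = -2.233391
  y ← -1.700000 + 0.46·(-2.233391) = -2.727360
y(0.46) ≈ -2.7274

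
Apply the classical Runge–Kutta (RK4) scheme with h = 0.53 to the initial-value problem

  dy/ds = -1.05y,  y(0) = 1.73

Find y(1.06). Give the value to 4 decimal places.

RK4: k1 = f(s_n, y_n); k2 = f(s_n + h/2, y_n + (h/2)·k1); k3 = f(s_n + h/2, y_n + (h/2)·k2); k4 = f(s_n + h, y_n + h·k3); y_{n+1} = y_n + (h/6)·(k1 + 2k2 + 2k3 + k4).
s=0.000000, y=1.730000:
  k1 = f(0.000000, 1.730000) = -1.816500
  k2 = f(0.265000, 1.248628) = -1.311059
  k3 = f(0.265000, 1.382569) = -1.451698
  k4 = f(0.530000, 0.960600) = -1.008630
  y ← 1.730000 + (0.53/6)·(k1 + 2k2 + 2k3 + k4) = 0.992360
s=0.530000, y=0.992360:
  k1 = f(0.530000, 0.992360) = -1.041978
  k2 = f(0.795000, 0.716236) = -0.752047
  k3 = f(0.795000, 0.793067) = -0.832721
  k4 = f(1.060000, 0.551018) = -0.578569
  y ← 0.992360 + (0.53/6)·(k1 + 2k2 + 2k3 + k4) = 0.569236
y(1.06) ≈ 0.5692

0.5692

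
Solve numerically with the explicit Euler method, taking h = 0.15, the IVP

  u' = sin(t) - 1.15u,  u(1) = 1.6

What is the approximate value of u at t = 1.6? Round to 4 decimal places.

1.1840

Euler: u_{n+1} = u_n + h·f(t_n, u_n).
t=1.000000, u=1.600000: f=-0.998529 → u ← 1.600000 + 0.15·(-0.998529) = 1.450221
t=1.150000, u=1.450221: f=-0.754990 → u ← 1.450221 + 0.15·(-0.754990) = 1.336972
t=1.300000, u=1.336972: f=-0.573960 → u ← 1.336972 + 0.15·(-0.573960) = 1.250878
t=1.450000, u=1.250878: f=-0.445797 → u ← 1.250878 + 0.15·(-0.445797) = 1.184009
u(1.6) ≈ 1.1840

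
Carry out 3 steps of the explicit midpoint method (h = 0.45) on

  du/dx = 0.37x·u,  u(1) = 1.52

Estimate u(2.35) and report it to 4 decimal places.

Midpoint: k1 = f(x_n, u_n); k2 = f(x_n + h/2, u_n + (h/2)·k1); u_{n+1} = u_n + h·k2.
x=1.000000, u=1.520000:
  k1 = f(1.000000, 1.520000) = 0.562400
  k2 = f(1.225000, 1.646540) = 0.746294
  u ← 1.520000 + 0.45·0.746294 = 1.855832
x=1.450000, u=1.855832:
  k1 = f(1.450000, 1.855832) = 0.995654
  k2 = f(1.675000, 2.079855) = 1.288990
  u ← 1.855832 + 0.45·1.288990 = 2.435878
x=1.900000, u=2.435878:
  k1 = f(1.900000, 2.435878) = 1.712422
  k2 = f(2.125000, 2.821173) = 2.218147
  u ← 2.435878 + 0.45·2.218147 = 3.434044
u(2.35) ≈ 3.4340

3.4340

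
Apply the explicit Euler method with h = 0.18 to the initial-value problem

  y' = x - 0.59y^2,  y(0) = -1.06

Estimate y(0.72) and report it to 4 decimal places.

-1.5211

Euler: y_{n+1} = y_n + h·f(x_n, y_n).
x=0.000000, y=-1.060000: f=-0.662924 → y ← -1.060000 + 0.18·(-0.662924) = -1.179326
x=0.180000, y=-1.179326: f=-0.640578 → y ← -1.179326 + 0.18·(-0.640578) = -1.294630
x=0.360000, y=-1.294630: f=-0.628880 → y ← -1.294630 + 0.18·(-0.628880) = -1.407829
x=0.540000, y=-1.407829: f=-0.629369 → y ← -1.407829 + 0.18·(-0.629369) = -1.521115
y(0.72) ≈ -1.5211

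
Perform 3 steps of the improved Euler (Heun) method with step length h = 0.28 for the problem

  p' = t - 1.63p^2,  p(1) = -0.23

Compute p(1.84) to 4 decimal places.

Heun: k1 = f(t_n, p_n); k2 = f(t_n + h, p_n + h·k1); p_{n+1} = p_n + (h/2)·(k1 + k2).
t=1.000000, p=-0.230000:
  k1 = f(1.000000, -0.230000) = 0.913773
  k2 = f(1.280000, 0.025856) = 1.278910
  p ← -0.230000 + (0.28/2)·(0.913773 + 1.278910) = 0.076976
t=1.280000, p=0.076976:
  k1 = f(1.280000, 0.076976) = 1.270342
  k2 = f(1.560000, 0.432671) = 1.254857
  p ← 0.076976 + (0.28/2)·(1.270342 + 1.254857) = 0.430503
t=1.560000, p=0.430503:
  k1 = f(1.560000, 0.430503) = 1.257907
  k2 = f(1.840000, 0.782717) = 0.841386
  p ← 0.430503 + (0.28/2)·(1.257907 + 0.841386) = 0.724404
p(1.84) ≈ 0.7244

0.7244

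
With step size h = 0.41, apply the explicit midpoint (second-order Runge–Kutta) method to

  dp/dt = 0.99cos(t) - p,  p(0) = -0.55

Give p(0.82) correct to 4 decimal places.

Midpoint: k1 = f(t_n, p_n); k2 = f(t_n + h/2, p_n + (h/2)·k1); p_{n+1} = p_n + h·k2.
t=0.000000, p=-0.550000:
  k1 = f(0.000000, -0.550000) = 1.540000
  k2 = f(0.205000, -0.234300) = 1.203570
  p ← -0.550000 + 0.41·1.203570 = -0.056536
t=0.410000, p=-0.056536:
  k1 = f(0.410000, -0.056536) = 0.964486
  k2 = f(0.615000, 0.141183) = 0.667422
  p ← -0.056536 + 0.41·0.667422 = 0.217107
p(0.82) ≈ 0.2171

0.2171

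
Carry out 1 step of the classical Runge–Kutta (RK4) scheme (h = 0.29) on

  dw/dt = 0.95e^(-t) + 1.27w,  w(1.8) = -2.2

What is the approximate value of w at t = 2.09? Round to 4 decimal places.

-3.1313

RK4: k1 = f(t_n, w_n); k2 = f(t_n + h/2, w_n + (h/2)·k1); k3 = f(t_n + h/2, w_n + (h/2)·k2); k4 = f(t_n + h, w_n + h·k3); w_{n+1} = w_n + (h/6)·(k1 + 2k2 + 2k3 + k4).
t=1.800000, w=-2.200000:
  k1 = f(1.800000, -2.200000) = -2.636966
  k2 = f(1.945000, -2.582360) = -3.143759
  k3 = f(1.945000, -2.655845) = -3.237085
  k4 = f(2.090000, -3.138755) = -3.868716
  w ← -2.200000 + (0.29/6)·(k1 + 2k2 + 2k3 + k4) = -3.131256
w(2.09) ≈ -3.1313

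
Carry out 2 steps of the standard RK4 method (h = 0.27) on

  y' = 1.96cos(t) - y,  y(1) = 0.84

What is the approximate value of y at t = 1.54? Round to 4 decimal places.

RK4: k1 = f(t_n, y_n); k2 = f(t_n + h/2, y_n + (h/2)·k1); k3 = f(t_n + h/2, y_n + (h/2)·k2); k4 = f(t_n + h, y_n + h·k3); y_{n+1} = y_n + (h/6)·(k1 + 2k2 + 2k3 + k4).
t=1.000000, y=0.840000:
  k1 = f(1.000000, 0.840000) = 0.218993
  k2 = f(1.135000, 0.869564) = -0.042184
  k3 = f(1.135000, 0.834305) = -0.006926
  k4 = f(1.270000, 0.838130) = -0.257420
  y ← 0.840000 + (0.27/6)·(k1 + 2k2 + 2k3 + k4) = 0.833851
t=1.270000, y=0.833851:
  k1 = f(1.270000, 0.833851) = -0.253140
  k2 = f(1.405000, 0.799677) = -0.476203
  k3 = f(1.405000, 0.769563) = -0.446089
  k4 = f(1.540000, 0.713407) = -0.653055
  y ← 0.833851 + (0.27/6)·(k1 + 2k2 + 2k3 + k4) = 0.710066
y(1.54) ≈ 0.7101

0.7101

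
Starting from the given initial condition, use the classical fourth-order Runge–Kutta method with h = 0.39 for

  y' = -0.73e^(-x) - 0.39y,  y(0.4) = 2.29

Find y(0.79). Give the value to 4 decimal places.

RK4: k1 = f(x_n, y_n); k2 = f(x_n + h/2, y_n + (h/2)·k1); k3 = f(x_n + h/2, y_n + (h/2)·k2); k4 = f(x_n + h, y_n + h·k3); y_{n+1} = y_n + (h/6)·(k1 + 2k2 + 2k3 + k4).
x=0.400000, y=2.290000:
  k1 = f(0.400000, 2.290000) = -1.382434
  k2 = f(0.595000, 2.020425) = -1.190607
  k3 = f(0.595000, 2.057832) = -1.205195
  k4 = f(0.790000, 1.819974) = -1.041097
  y ← 2.290000 + (0.39/6)·(k1 + 2k2 + 2k3 + k4) = 1.821016
y(0.79) ≈ 1.8210

1.8210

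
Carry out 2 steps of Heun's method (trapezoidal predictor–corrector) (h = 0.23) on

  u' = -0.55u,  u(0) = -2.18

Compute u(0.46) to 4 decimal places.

Heun: k1 = f(t_n, u_n); k2 = f(t_n + h, u_n + h·k1); u_{n+1} = u_n + (h/2)·(k1 + k2).
t=0.000000, u=-2.180000:
  k1 = f(0.000000, -2.180000) = 1.199000
  k2 = f(0.230000, -1.904230) = 1.047327
  u ← -2.180000 + (0.23/2)·(1.199000 + 1.047327) = -1.921672
t=0.230000, u=-1.921672:
  k1 = f(0.230000, -1.921672) = 1.056920
  k2 = f(0.460000, -1.678581) = 0.923219
  u ← -1.921672 + (0.23/2)·(1.056920 + 0.923219) = -1.693956
u(0.46) ≈ -1.6940

-1.6940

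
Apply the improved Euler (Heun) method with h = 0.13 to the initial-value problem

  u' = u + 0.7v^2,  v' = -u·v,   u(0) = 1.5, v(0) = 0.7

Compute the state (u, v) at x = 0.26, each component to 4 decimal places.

Heun on (u,v): k1 = f(x_n, state_n); k2 = f(x_n + h, state_n + h·k1); state_{n+1} = state_n + (h/2)·(k1 + k2).
0.000000: (1.500000, 0.700000)
  k1 = (1.843000, -1.050000)
  predictor → (1.739590, 0.563500)
  k2 = (1.961863, -0.980259)
  → (1.747316, 0.568033)
0.130000: (1.747316, 0.568033)
  k1 = (1.973179, -0.992533)
  predictor → (2.003829, 0.439004)
  k2 = (2.138736, -0.879689)
  → (2.014591, 0.446339)
(u(0.26), v(0.26)) ≈ (2.0146, 0.4463)

2.0146, 0.4463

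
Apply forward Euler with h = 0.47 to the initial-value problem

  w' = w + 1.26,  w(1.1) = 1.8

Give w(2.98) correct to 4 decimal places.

13.0286

Euler: w_{n+1} = w_n + h·f(t_n, w_n).
t=1.100000, w=1.800000: f=3.060000 → w ← 1.800000 + 0.47·3.060000 = 3.238200
t=1.570000, w=3.238200: f=4.498200 → w ← 3.238200 + 0.47·4.498200 = 5.352354
t=2.040000, w=5.352354: f=6.612354 → w ← 5.352354 + 0.47·6.612354 = 8.460160
t=2.510000, w=8.460160: f=9.720160 → w ← 8.460160 + 0.47·9.720160 = 13.028636
w(2.98) ≈ 13.0286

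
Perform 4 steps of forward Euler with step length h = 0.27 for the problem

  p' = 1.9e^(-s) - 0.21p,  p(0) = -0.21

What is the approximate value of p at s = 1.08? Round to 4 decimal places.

1.1230

Euler: p_{n+1} = p_n + h·f(s_n, p_n).
s=0.000000, p=-0.210000: f=1.944100 → p ← -0.210000 + 0.27·1.944100 = 0.314907
s=0.270000, p=0.314907: f=1.384291 → p ← 0.314907 + 0.27·1.384291 = 0.688665
s=0.540000, p=0.688665: f=0.962602 → p ← 0.688665 + 0.27·0.962602 = 0.948568
s=0.810000, p=0.948568: f=0.646031 → p ← 0.948568 + 0.27·0.646031 = 1.122996
p(1.08) ≈ 1.1230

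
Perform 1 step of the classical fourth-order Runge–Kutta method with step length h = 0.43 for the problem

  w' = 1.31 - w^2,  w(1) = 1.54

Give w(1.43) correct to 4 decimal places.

RK4: k1 = f(t_n, w_n); k2 = f(t_n + h/2, w_n + (h/2)·k1); k3 = f(t_n + h/2, w_n + (h/2)·k2); k4 = f(t_n + h, w_n + h·k3); w_{n+1} = w_n + (h/6)·(k1 + 2k2 + 2k3 + k4).
t=1.000000, w=1.540000:
  k1 = f(1.000000, 1.540000) = -1.061600
  k2 = f(1.215000, 1.311756) = -0.410704
  k3 = f(1.215000, 1.451699) = -0.797429
  k4 = f(1.430000, 1.197106) = -0.123062
  w ← 1.540000 + (0.43/6)·(k1 + 2k2 + 2k3 + k4) = 1.281934
w(1.43) ≈ 1.2819

1.2819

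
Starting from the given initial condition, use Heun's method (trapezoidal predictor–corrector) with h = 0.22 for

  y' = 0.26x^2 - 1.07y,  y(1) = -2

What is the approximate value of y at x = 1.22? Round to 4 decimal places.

Heun: k1 = f(x_n, y_n); k2 = f(x_n + h, y_n + h·k1); y_{n+1} = y_n + (h/2)·(k1 + k2).
x=1.000000, y=-2.000000:
  k1 = f(1.000000, -2.000000) = 2.400000
  k2 = f(1.220000, -1.472000) = 1.962024
  y ← -2.000000 + (0.22/2)·(2.400000 + 1.962024) = -1.520177
y(1.22) ≈ -1.5202

-1.5202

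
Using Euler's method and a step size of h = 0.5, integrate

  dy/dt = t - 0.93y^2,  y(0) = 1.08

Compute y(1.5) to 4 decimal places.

0.9548

Euler: y_{n+1} = y_n + h·f(t_n, y_n).
t=0.000000, y=1.080000: f=-1.084752 → y ← 1.080000 + 0.5·(-1.084752) = 0.537624
t=0.500000, y=0.537624: f=0.231193 → y ← 0.537624 + 0.5·0.231193 = 0.653221
t=1.000000, y=0.653221: f=0.603172 → y ← 0.653221 + 0.5·0.603172 = 0.954806
y(1.5) ≈ 0.9548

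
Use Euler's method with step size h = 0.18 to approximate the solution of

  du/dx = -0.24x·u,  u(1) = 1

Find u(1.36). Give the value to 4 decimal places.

Euler: u_{n+1} = u_n + h·f(x_n, u_n).
x=1.000000, u=1.000000: f=-0.240000 → u ← 1.000000 + 0.18·(-0.240000) = 0.956800
x=1.180000, u=0.956800: f=-0.270966 → u ← 0.956800 + 0.18·(-0.270966) = 0.908026
u(1.36) ≈ 0.9080

0.9080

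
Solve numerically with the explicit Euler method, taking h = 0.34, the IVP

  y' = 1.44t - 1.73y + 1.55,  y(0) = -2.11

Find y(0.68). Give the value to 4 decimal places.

Euler: y_{n+1} = y_n + h·f(t_n, y_n).
t=0.000000, y=-2.110000: f=5.200300 → y ← -2.110000 + 0.34·5.200300 = -0.341898
t=0.340000, y=-0.341898: f=2.631084 → y ← -0.341898 + 0.34·2.631084 = 0.552670
y(0.68) ≈ 0.5527

0.5527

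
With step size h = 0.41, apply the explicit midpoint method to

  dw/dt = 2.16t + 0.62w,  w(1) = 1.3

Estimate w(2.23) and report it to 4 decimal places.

Midpoint: k1 = f(t_n, w_n); k2 = f(t_n + h/2, w_n + (h/2)·k1); w_{n+1} = w_n + h·k2.
t=1.000000, w=1.300000:
  k1 = f(1.000000, 1.300000) = 2.966000
  k2 = f(1.205000, 1.908030) = 3.785779
  w ← 1.300000 + 0.41·3.785779 = 2.852169
t=1.410000, w=2.852169:
  k1 = f(1.410000, 2.852169) = 4.813945
  k2 = f(1.615000, 3.839028) = 5.868597
  w ← 2.852169 + 0.41·5.868597 = 5.258294
t=1.820000, w=5.258294:
  k1 = f(1.820000, 5.258294) = 7.191342
  k2 = f(2.025000, 6.732519) = 8.548162
  w ← 5.258294 + 0.41·8.548162 = 8.763041
w(2.23) ≈ 8.7630

8.7630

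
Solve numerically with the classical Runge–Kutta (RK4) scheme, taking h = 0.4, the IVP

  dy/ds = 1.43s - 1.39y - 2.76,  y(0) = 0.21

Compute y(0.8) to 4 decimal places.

RK4: k1 = f(s_n, y_n); k2 = f(s_n + h/2, y_n + (h/2)·k1); k3 = f(s_n + h/2, y_n + (h/2)·k2); k4 = f(s_n + h, y_n + h·k3); y_{n+1} = y_n + (h/6)·(k1 + 2k2 + 2k3 + k4).
s=0.000000, y=0.210000:
  k1 = f(0.000000, 0.210000) = -3.051900
  k2 = f(0.200000, -0.400380) = -1.917472
  k3 = f(0.200000, -0.173494) = -2.232843
  k4 = f(0.400000, -0.683137) = -1.238439
  y ← 0.210000 + (0.4/6)·(k1 + 2k2 + 2k3 + k4) = -0.629398
s=0.400000, y=-0.629398:
  k1 = f(0.400000, -0.629398) = -1.313137
  k2 = f(0.600000, -0.892025) = -0.662085
  k3 = f(0.600000, -0.761815) = -0.843077
  k4 = f(0.800000, -0.966629) = -0.272386
  y ← -0.629398 + (0.4/6)·(k1 + 2k2 + 2k3 + k4) = -0.935788
y(0.8) ≈ -0.9358

-0.9358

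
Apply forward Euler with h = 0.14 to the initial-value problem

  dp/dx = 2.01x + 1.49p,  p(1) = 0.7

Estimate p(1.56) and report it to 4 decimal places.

3.2939

Euler: p_{n+1} = p_n + h·f(x_n, p_n).
x=1.000000, p=0.700000: f=3.053000 → p ← 0.700000 + 0.14·3.053000 = 1.127420
x=1.140000, p=1.127420: f=3.971256 → p ← 1.127420 + 0.14·3.971256 = 1.683396
x=1.280000, p=1.683396: f=5.081060 → p ← 1.683396 + 0.14·5.081060 = 2.394744
x=1.420000, p=2.394744: f=6.422369 → p ← 2.394744 + 0.14·6.422369 = 3.293876
p(1.56) ≈ 3.2939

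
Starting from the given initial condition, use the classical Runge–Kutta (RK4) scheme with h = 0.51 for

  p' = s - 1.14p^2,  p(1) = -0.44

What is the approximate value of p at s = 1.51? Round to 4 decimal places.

0.1629

RK4: k1 = f(s_n, p_n); k2 = f(s_n + h/2, p_n + (h/2)·k1); k3 = f(s_n + h/2, p_n + (h/2)·k2); k4 = f(s_n + h, p_n + h·k3); p_{n+1} = p_n + (h/6)·(k1 + 2k2 + 2k3 + k4).
s=1.000000, p=-0.440000:
  k1 = f(1.000000, -0.440000) = 0.779296
  k2 = f(1.255000, -0.241280) = 1.188634
  k3 = f(1.255000, -0.136898) = 1.233635
  k4 = f(1.510000, 0.189154) = 1.469212
  p ← -0.440000 + (0.51/6)·(k1 + 2k2 + 2k3 + k4) = 0.162909
p(1.51) ≈ 0.1629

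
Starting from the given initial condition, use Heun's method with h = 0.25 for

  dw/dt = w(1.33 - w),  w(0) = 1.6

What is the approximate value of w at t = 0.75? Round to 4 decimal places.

1.4215

Heun: k1 = f(t_n, w_n); k2 = f(t_n + h, w_n + h·k1); w_{n+1} = w_n + (h/2)·(k1 + k2).
t=0.000000, w=1.600000:
  k1 = f(0.000000, 1.600000) = -0.432000
  k2 = f(0.250000, 1.492000) = -0.241704
  w ← 1.600000 + (0.25/2)·(-0.432000 + (-0.241704)) = 1.515787
t=0.250000, w=1.515787:
  k1 = f(0.250000, 1.515787) = -0.281614
  k2 = f(0.500000, 1.445384) = -0.166774
  w ← 1.515787 + (0.25/2)·(-0.281614 + (-0.166774)) = 1.459739
t=0.500000, w=1.459739:
  k1 = f(0.500000, 1.459739) = -0.189384
  k2 = f(0.750000, 1.412392) = -0.116371
  w ← 1.459739 + (0.25/2)·(-0.189384 + (-0.116371)) = 1.421519
w(0.75) ≈ 1.4215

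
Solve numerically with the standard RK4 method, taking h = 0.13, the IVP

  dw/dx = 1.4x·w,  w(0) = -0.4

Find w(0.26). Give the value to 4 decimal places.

RK4: k1 = f(x_n, w_n); k2 = f(x_n + h/2, w_n + (h/2)·k1); k3 = f(x_n + h/2, w_n + (h/2)·k2); k4 = f(x_n + h, w_n + h·k3); w_{n+1} = w_n + (h/6)·(k1 + 2k2 + 2k3 + k4).
x=0.000000, w=-0.400000:
  k1 = f(0.000000, -0.400000) = 0.000000
  k2 = f(0.065000, -0.400000) = -0.036400
  k3 = f(0.065000, -0.402366) = -0.036615
  k4 = f(0.130000, -0.404760) = -0.073666
  w ← -0.400000 + (0.13/6)·(k1 + 2k2 + 2k3 + k4) = -0.404760
x=0.130000, w=-0.404760:
  k1 = f(0.130000, -0.404760) = -0.073666
  k2 = f(0.195000, -0.409548) = -0.111807
  k3 = f(0.195000, -0.412028) = -0.112484
  k4 = f(0.260000, -0.419383) = -0.152655
  w ← -0.404760 + (0.13/6)·(k1 + 2k2 + 2k3 + k4) = -0.419383
w(0.26) ≈ -0.4194

-0.4194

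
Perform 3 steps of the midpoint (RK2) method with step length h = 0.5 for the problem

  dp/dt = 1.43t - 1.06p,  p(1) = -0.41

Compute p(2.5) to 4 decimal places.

1.9893

Midpoint: k1 = f(t_n, p_n); k2 = f(t_n + h/2, p_n + (h/2)·k1); p_{n+1} = p_n + h·k2.
t=1.000000, p=-0.410000:
  k1 = f(1.000000, -0.410000) = 1.864600
  k2 = f(1.250000, 0.056150) = 1.727981
  p ← -0.410000 + 0.5·1.727981 = 0.453991
t=1.500000, p=0.453991:
  k1 = f(1.500000, 0.453991) = 1.663770
  k2 = f(1.750000, 0.869933) = 1.580371
  p ← 0.453991 + 0.5·1.580371 = 1.244176
t=2.000000, p=1.244176:
  k1 = f(2.000000, 1.244176) = 1.541173
  k2 = f(2.250000, 1.629469) = 1.490262
  p ← 1.244176 + 0.5·1.490262 = 1.989307
p(2.5) ≈ 1.9893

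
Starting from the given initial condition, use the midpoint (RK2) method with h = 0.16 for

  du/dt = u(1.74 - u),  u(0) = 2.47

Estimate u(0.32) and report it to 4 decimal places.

2.1070

Midpoint: k1 = f(t_n, u_n); k2 = f(t_n + h/2, u_n + (h/2)·k1); u_{n+1} = u_n + h·k2.
t=0.000000, u=2.470000:
  k1 = f(0.000000, 2.470000) = -1.803100
  k2 = f(0.080000, 2.325752) = -1.362314
  u ← 2.470000 + 0.16·(-1.362314) = 2.252030
t=0.160000, u=2.252030:
  k1 = f(0.160000, 2.252030) = -1.153106
  k2 = f(0.240000, 2.159781) = -0.906636
  u ← 2.252030 + 0.16·(-0.906636) = 2.106968
u(0.32) ≈ 2.1070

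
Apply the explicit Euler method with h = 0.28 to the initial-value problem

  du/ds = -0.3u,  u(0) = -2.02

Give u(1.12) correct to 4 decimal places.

-1.4221

Euler: u_{n+1} = u_n + h·f(s_n, u_n).
s=0.000000, u=-2.020000: f=0.606000 → u ← -2.020000 + 0.28·0.606000 = -1.850320
s=0.280000, u=-1.850320: f=0.555096 → u ← -1.850320 + 0.28·0.555096 = -1.694893
s=0.560000, u=-1.694893: f=0.508468 → u ← -1.694893 + 0.28·0.508468 = -1.552522
s=0.840000, u=-1.552522: f=0.465757 → u ← -1.552522 + 0.28·0.465757 = -1.422110
u(1.12) ≈ -1.4221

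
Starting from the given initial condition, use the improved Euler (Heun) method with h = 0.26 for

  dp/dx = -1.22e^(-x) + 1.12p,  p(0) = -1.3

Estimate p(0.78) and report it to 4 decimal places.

-4.1958

Heun: k1 = f(x_n, p_n); k2 = f(x_n + h, p_n + h·k1); p_{n+1} = p_n + (h/2)·(k1 + k2).
x=0.000000, p=-1.300000:
  k1 = f(0.000000, -1.300000) = -2.676000
  k2 = f(0.260000, -1.995760) = -3.175934
  p ← -1.300000 + (0.26/2)·(-2.676000 + (-3.175934)) = -2.060751
x=0.260000, p=-2.060751:
  k1 = f(0.260000, -2.060751) = -3.248725
  k2 = f(0.520000, -2.905420) = -3.979385
  p ← -2.060751 + (0.26/2)·(-3.248725 + (-3.979385)) = -3.000406
x=0.520000, p=-3.000406:
  k1 = f(0.520000, -3.000406) = -4.085769
  k2 = f(0.780000, -4.062706) = -5.109486
  p ← -3.000406 + (0.26/2)·(-4.085769 + (-5.109486)) = -4.195789
p(0.78) ≈ -4.1958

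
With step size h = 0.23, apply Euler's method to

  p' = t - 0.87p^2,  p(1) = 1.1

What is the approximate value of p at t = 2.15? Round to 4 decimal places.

1.4068

Euler: p_{n+1} = p_n + h·f(t_n, p_n).
t=1.000000, p=1.100000: f=-0.052700 → p ← 1.100000 + 0.23·(-0.052700) = 1.087879
t=1.230000, p=1.087879: f=0.200372 → p ← 1.087879 + 0.23·0.200372 = 1.133965
t=1.460000, p=1.133965: f=0.341288 → p ← 1.133965 + 0.23·0.341288 = 1.212461
t=1.690000, p=1.212461: f=0.411047 → p ← 1.212461 + 0.23·0.411047 = 1.307002
t=1.920000, p=1.307002: f=0.433820 → p ← 1.307002 + 0.23·0.433820 = 1.406780
p(2.15) ≈ 1.4068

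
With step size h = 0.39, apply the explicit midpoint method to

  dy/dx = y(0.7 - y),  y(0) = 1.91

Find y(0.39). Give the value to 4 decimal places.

1.4778

Midpoint: k1 = f(x_n, y_n); k2 = f(x_n + h/2, y_n + (h/2)·k1); y_{n+1} = y_n + h·k2.
x=0.000000, y=1.910000:
  k1 = f(0.000000, 1.910000) = -2.311100
  k2 = f(0.195000, 1.459335) = -1.108125
  y ← 1.910000 + 0.39·(-1.108125) = 1.477831
y(0.39) ≈ 1.4778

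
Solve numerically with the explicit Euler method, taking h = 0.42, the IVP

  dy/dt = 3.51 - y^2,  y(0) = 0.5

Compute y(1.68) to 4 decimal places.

Euler: y_{n+1} = y_n + h·f(t_n, y_n).
t=0.000000, y=0.500000: f=3.260000 → y ← 0.500000 + 0.42·3.260000 = 1.869200
t=0.420000, y=1.869200: f=0.016091 → y ← 1.869200 + 0.42·0.016091 = 1.875958
t=0.840000, y=1.875958: f=-0.009220 → y ← 1.875958 + 0.42·(-0.009220) = 1.872086
t=1.260000, y=1.872086: f=0.005294 → y ← 1.872086 + 0.42·0.005294 = 1.874309
y(1.68) ≈ 1.8743

1.8743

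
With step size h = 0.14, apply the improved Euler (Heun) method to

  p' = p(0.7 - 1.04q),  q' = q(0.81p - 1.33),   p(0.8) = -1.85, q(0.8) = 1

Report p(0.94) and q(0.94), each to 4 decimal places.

-1.8148, 0.6854

Heun on (p,q): k1 = f(s_n, state_n); k2 = f(s_n + h, state_n + h·k1); state_{n+1} = state_n + (h/2)·(k1 + k2).
0.800000: (-1.850000, 1.000000)
  k1 = (0.629000, -2.828500)
  predictor → (-1.761940, 0.604010)
  k2 = (-0.126559, -1.665359)
  → (-1.814829, 0.685430)
(p(0.94), q(0.94)) ≈ (-1.8148, 0.6854)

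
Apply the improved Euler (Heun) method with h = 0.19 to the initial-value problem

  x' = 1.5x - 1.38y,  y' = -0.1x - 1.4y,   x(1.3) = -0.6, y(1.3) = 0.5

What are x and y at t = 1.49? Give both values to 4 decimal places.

-0.9292, 0.3974

Heun on (x,y): k1 = f(t_n, state_n); k2 = f(t_n + h, state_n + h·k1); state_{n+1} = state_n + (h/2)·(k1 + k2).
1.300000: (-0.600000, 0.500000)
  k1 = (-1.590000, -0.640000)
  predictor → (-0.902100, 0.378400)
  k2 = (-1.875342, -0.439550)
  → (-0.929207, 0.397443)
(x(1.49), y(1.49)) ≈ (-0.9292, 0.3974)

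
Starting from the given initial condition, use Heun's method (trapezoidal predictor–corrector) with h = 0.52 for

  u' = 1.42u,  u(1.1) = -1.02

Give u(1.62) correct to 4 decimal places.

Heun: k1 = f(x_n, u_n); k2 = f(x_n + h, u_n + h·k1); u_{n+1} = u_n + (h/2)·(k1 + k2).
x=1.100000, u=-1.020000:
  k1 = f(1.100000, -1.020000) = -1.448400
  k2 = f(1.620000, -1.773168) = -2.517899
  u ← -1.020000 + (0.52/2)·(-1.448400 + (-2.517899)) = -2.051238
u(1.62) ≈ -2.0512

-2.0512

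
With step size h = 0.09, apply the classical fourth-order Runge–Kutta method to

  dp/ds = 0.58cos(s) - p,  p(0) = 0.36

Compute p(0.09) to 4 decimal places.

RK4: k1 = f(s_n, p_n); k2 = f(s_n + h/2, p_n + (h/2)·k1); k3 = f(s_n + h/2, p_n + (h/2)·k2); k4 = f(s_n + h, p_n + h·k3); p_{n+1} = p_n + (h/6)·(k1 + 2k2 + 2k3 + k4).
s=0.000000, p=0.360000:
  k1 = f(0.000000, 0.360000) = 0.220000
  k2 = f(0.045000, 0.369900) = 0.209513
  k3 = f(0.045000, 0.369428) = 0.209985
  k4 = f(0.090000, 0.378899) = 0.198754
  p ← 0.360000 + (0.09/6)·(k1 + 2k2 + 2k3 + k4) = 0.378866
p(0.09) ≈ 0.3789

0.3789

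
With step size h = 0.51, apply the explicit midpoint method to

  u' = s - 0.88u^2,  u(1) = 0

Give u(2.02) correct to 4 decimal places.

Midpoint: k1 = f(s_n, u_n); k2 = f(s_n + h/2, u_n + (h/2)·k1); u_{n+1} = u_n + h·k2.
s=1.000000, u=0.000000:
  k1 = f(1.000000, 0.000000) = 1.000000
  k2 = f(1.255000, 0.255000) = 1.197778
  u ← 0.000000 + 0.51·1.197778 = 0.610867
s=1.510000, u=0.610867:
  k1 = f(1.510000, 0.610867) = 1.181621
  k2 = f(1.765000, 0.912180) = 1.032776
  u ← 0.610867 + 0.51·1.032776 = 1.137583
u(2.02) ≈ 1.1376

1.1376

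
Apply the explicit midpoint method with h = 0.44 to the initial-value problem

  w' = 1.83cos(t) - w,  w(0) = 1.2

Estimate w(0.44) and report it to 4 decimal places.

Midpoint: k1 = f(t_n, w_n); k2 = f(t_n + h/2, w_n + (h/2)·k1); w_{n+1} = w_n + h·k2.
t=0.000000, w=1.200000:
  k1 = f(0.000000, 1.200000) = 0.630000
  k2 = f(0.220000, 1.338600) = 0.447292
  w ← 1.200000 + 0.44·0.447292 = 1.396809
w(0.44) ≈ 1.3968

1.3968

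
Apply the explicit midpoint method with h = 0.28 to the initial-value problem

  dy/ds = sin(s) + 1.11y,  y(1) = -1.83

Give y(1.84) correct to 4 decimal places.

-3.3025

Midpoint: k1 = f(s_n, y_n); k2 = f(s_n + h/2, y_n + (h/2)·k1); y_{n+1} = y_n + h·k2.
s=1.000000, y=-1.830000:
  k1 = f(1.000000, -1.830000) = -1.189829
  k2 = f(1.140000, -1.996576) = -1.307566
  y ← -1.830000 + 0.28·(-1.307566) = -2.196118
s=1.280000, y=-2.196118:
  k1 = f(1.280000, -2.196118) = -1.479676
  k2 = f(1.420000, -2.403273) = -1.678981
  y ← -2.196118 + 0.28·(-1.678981) = -2.666233
s=1.560000, y=-2.666233:
  k1 = f(1.560000, -2.666233) = -1.959577
  k2 = f(1.700000, -2.940574) = -2.272372
  y ← -2.666233 + 0.28·(-2.272372) = -3.302497
y(1.84) ≈ -3.3025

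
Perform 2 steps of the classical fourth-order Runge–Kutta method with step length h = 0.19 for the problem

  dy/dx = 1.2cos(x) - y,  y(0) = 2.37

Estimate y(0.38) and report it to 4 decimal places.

1.9902

RK4: k1 = f(x_n, y_n); k2 = f(x_n + h/2, y_n + (h/2)·k1); k3 = f(x_n + h/2, y_n + (h/2)·k2); k4 = f(x_n + h, y_n + h·k3); y_{n+1} = y_n + (h/6)·(k1 + 2k2 + 2k3 + k4).
x=0.000000, y=2.370000:
  k1 = f(0.000000, 2.370000) = -1.170000
  k2 = f(0.095000, 2.258850) = -1.064261
  k3 = f(0.095000, 2.268895) = -1.074306
  k4 = f(0.190000, 2.165882) = -0.987477
  y ← 2.370000 + (0.19/6)·(k1 + 2k2 + 2k3 + k4) = 2.166237
x=0.190000, y=2.166237:
  k1 = f(0.190000, 2.166237) = -0.987832
  k2 = f(0.285000, 2.072393) = -0.920799
  k3 = f(0.285000, 2.078761) = -0.927167
  k4 = f(0.380000, 1.990076) = -0.875678
  y ← 2.166237 + (0.19/6)·(k1 + 2k2 + 2k3 + k4) = 1.990188
y(0.38) ≈ 1.9902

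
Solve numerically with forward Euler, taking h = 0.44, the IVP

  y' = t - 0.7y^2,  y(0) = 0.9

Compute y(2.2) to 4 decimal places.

Euler: y_{n+1} = y_n + h·f(t_n, y_n).
t=0.000000, y=0.900000: f=-0.567000 → y ← 0.900000 + 0.44·(-0.567000) = 0.650520
t=0.440000, y=0.650520: f=0.143777 → y ← 0.650520 + 0.44·0.143777 = 0.713782
t=0.880000, y=0.713782: f=0.523361 → y ← 0.713782 + 0.44·0.523361 = 0.944061
t=1.320000, y=0.944061: f=0.696125 → y ← 0.944061 + 0.44·0.696125 = 1.250355
t=1.760000, y=1.250355: f=0.665628 → y ← 1.250355 + 0.44·0.665628 = 1.543232
y(2.2) ≈ 1.5432

1.5432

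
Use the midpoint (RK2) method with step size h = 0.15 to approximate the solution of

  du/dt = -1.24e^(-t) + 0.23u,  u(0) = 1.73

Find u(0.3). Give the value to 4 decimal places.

1.5203

Midpoint: k1 = f(t_n, u_n); k2 = f(t_n + h/2, u_n + (h/2)·k1); u_{n+1} = u_n + h·k2.
t=0.000000, u=1.730000:
  k1 = f(0.000000, 1.730000) = -0.842100
  k2 = f(0.075000, 1.666843) = -0.767028
  u ← 1.730000 + 0.15·(-0.767028) = 1.614946
t=0.150000, u=1.614946:
  k1 = f(0.150000, 1.614946) = -0.695840
  k2 = f(0.225000, 1.562758) = -0.630726
  u ← 1.614946 + 0.15·(-0.630726) = 1.520337
u(0.3) ≈ 1.5203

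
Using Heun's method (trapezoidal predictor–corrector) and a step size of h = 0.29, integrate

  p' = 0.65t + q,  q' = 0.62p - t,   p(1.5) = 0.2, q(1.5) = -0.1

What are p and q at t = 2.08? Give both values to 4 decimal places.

0.5734, -0.9865

Heun on (p,q): k1 = f(t_n, state_n); k2 = f(t_n + h, state_n + h·k1); state_{n+1} = state_n + (h/2)·(k1 + k2).
1.500000: (0.200000, -0.100000)
  k1 = (0.875000, -1.376000)
  predictor → (0.453750, -0.499040)
  k2 = (0.664460, -1.508675)
  → (0.423222, -0.518278)
1.790000: (0.423222, -0.518278)
  k1 = (0.645222, -1.527603)
  predictor → (0.610336, -0.961283)
  k2 = (0.390717, -1.701592)
  → (0.573433, -0.986511)
(p(2.08), q(2.08)) ≈ (0.5734, -0.9865)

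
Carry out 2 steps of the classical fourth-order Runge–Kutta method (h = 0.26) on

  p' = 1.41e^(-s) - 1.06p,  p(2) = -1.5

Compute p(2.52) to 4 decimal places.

RK4: k1 = f(s_n, p_n); k2 = f(s_n + h/2, p_n + (h/2)·k1); k3 = f(s_n + h/2, p_n + (h/2)·k2); k4 = f(s_n + h, p_n + h·k3); p_{n+1} = p_n + (h/6)·(k1 + 2k2 + 2k3 + k4).
s=2.000000, p=-1.500000:
  k1 = f(2.000000, -1.500000) = 1.780823
  k2 = f(2.130000, -1.268493) = 1.512163
  k3 = f(2.130000, -1.303419) = 1.549184
  k4 = f(2.260000, -1.097212) = 1.310179
  p ← -1.500000 + (0.26/6)·(k1 + 2k2 + 2k3 + k4) = -1.100740
s=2.260000, p=-1.100740:
  k1 = f(2.260000, -1.100740) = 1.313918
  k2 = f(2.390000, -0.929930) = 1.114924
  k3 = f(2.390000, -0.955800) = 1.142345
  k4 = f(2.520000, -0.803730) = 0.965402
  p ← -1.100740 + (0.26/6)·(k1 + 2k2 + 2k3 + k4) = -0.806339
p(2.52) ≈ -0.8063

-0.8063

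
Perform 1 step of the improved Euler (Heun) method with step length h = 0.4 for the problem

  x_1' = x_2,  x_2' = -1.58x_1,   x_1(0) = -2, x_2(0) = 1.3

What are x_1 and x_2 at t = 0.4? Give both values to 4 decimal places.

-1.2272, 2.3997

Heun on (x_1,x_2): k1 = f(t_n, state_n); k2 = f(t_n + h, state_n + h·k1); state_{n+1} = state_n + (h/2)·(k1 + k2).
0.000000: (-2.000000, 1.300000)
  k1 = (1.300000, 3.160000)
  predictor → (-1.480000, 2.564000)
  k2 = (2.564000, 2.338400)
  → (-1.227200, 2.399680)
(x_1(0.4), x_2(0.4)) ≈ (-1.2272, 2.3997)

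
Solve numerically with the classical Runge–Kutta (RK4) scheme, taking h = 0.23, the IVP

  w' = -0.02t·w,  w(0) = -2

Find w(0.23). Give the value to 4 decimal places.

RK4: k1 = f(t_n, w_n); k2 = f(t_n + h/2, w_n + (h/2)·k1); k3 = f(t_n + h/2, w_n + (h/2)·k2); k4 = f(t_n + h, w_n + h·k3); w_{n+1} = w_n + (h/6)·(k1 + 2k2 + 2k3 + k4).
t=0.000000, w=-2.000000:
  k1 = f(0.000000, -2.000000) = 0.000000
  k2 = f(0.115000, -2.000000) = 0.004600
  k3 = f(0.115000, -1.999471) = 0.004599
  k4 = f(0.230000, -1.998942) = 0.009195
  w ← -2.000000 + (0.23/6)·(k1 + 2k2 + 2k3 + k4) = -1.998942
w(0.23) ≈ -1.9989

-1.9989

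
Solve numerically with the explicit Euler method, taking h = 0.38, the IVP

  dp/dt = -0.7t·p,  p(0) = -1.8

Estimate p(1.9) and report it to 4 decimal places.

-0.5358

Euler: p_{n+1} = p_n + h·f(t_n, p_n).
t=0.000000, p=-1.800000: f=0.000000 → p ← -1.800000 + 0.38·0.000000 = -1.800000
t=0.380000, p=-1.800000: f=0.478800 → p ← -1.800000 + 0.38·0.478800 = -1.618056
t=0.760000, p=-1.618056: f=0.860806 → p ← -1.618056 + 0.38·0.860806 = -1.290950
t=1.140000, p=-1.290950: f=1.030178 → p ← -1.290950 + 0.38·1.030178 = -0.899482
t=1.520000, p=-0.899482: f=0.957049 → p ← -0.899482 + 0.38·0.957049 = -0.535804
p(1.9) ≈ -0.5358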